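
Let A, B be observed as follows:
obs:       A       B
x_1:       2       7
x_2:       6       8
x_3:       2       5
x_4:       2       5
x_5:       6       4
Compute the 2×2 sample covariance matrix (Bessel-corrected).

Step 1 — column means:
  mean(A) = (2 + 6 + 2 + 2 + 6) / 5 = 18/5 = 3.6
  mean(B) = (7 + 8 + 5 + 5 + 4) / 5 = 29/5 = 5.8

Step 2 — sample covariance S[i,j] = (1/(n-1)) · Σ_k (x_{k,i} - mean_i) · (x_{k,j} - mean_j), with n-1 = 4.
  S[A,A] = ((-1.6)·(-1.6) + (2.4)·(2.4) + (-1.6)·(-1.6) + (-1.6)·(-1.6) + (2.4)·(2.4)) / 4 = 19.2/4 = 4.8
  S[A,B] = ((-1.6)·(1.2) + (2.4)·(2.2) + (-1.6)·(-0.8) + (-1.6)·(-0.8) + (2.4)·(-1.8)) / 4 = 1.6/4 = 0.4
  S[B,B] = ((1.2)·(1.2) + (2.2)·(2.2) + (-0.8)·(-0.8) + (-0.8)·(-0.8) + (-1.8)·(-1.8)) / 4 = 10.8/4 = 2.7

S is symmetric (S[j,i] = S[i,j]). Assembling:

S = [[4.8, 0.4],
 [0.4, 2.7]]


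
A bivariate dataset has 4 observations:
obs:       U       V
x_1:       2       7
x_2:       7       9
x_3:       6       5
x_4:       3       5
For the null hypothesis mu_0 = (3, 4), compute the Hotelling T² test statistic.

Step 1 — sample mean vector:
  mean(U) = (2 + 7 + 6 + 3) / 4 = 18/4 = 4.5
  mean(V) = (7 + 9 + 5 + 5) / 4 = 26/4 = 6.5
  x̄ = (4.5, 6.5),  deviation x̄ - mu_0 = (4.5, 6.5) - (3, 4) = (1.5, 2.5).

Step 2 — sample covariance matrix, S[i,j] = (1/(n-1)) · Σ_k (x_{k,i} - mean_i) · (x_{k,j} - mean_j), divisor n-1 = 3:
  S[U,U] = ((-2.5)·(-2.5) + (2.5)·(2.5) + (1.5)·(1.5) + (-1.5)·(-1.5)) / 3 = 17/3 = 5.6667
  S[U,V] = ((-2.5)·(0.5) + (2.5)·(2.5) + (1.5)·(-1.5) + (-1.5)·(-1.5)) / 3 = 5/3 = 1.6667
  S[V,V] = ((0.5)·(0.5) + (2.5)·(2.5) + (-1.5)·(-1.5) + (-1.5)·(-1.5)) / 3 = 11/3 = 3.6667
  S = [[5.6667, 1.6667],
 [1.6667, 3.6667]].

Step 3 — invert S. det(S) = 5.6667·3.6667 - (1.6667)² = 18.
  S^{-1} = (1/det) · [[d, -b], [-b, a]] = [[0.2037, -0.0926],
 [-0.0926, 0.3148]].

Step 4 — quadratic form (x̄ - mu_0)^T · S^{-1} · (x̄ - mu_0):
  S^{-1} · (x̄ - mu_0) = (0.0741, 0.6481),
  (x̄ - mu_0)^T · [...] = (1.5)·(0.0741) + (2.5)·(0.6481) = 1.7315.

Step 5 — scale by n: T² = 4 · 1.7315 = 6.9259.

T² ≈ 6.9259


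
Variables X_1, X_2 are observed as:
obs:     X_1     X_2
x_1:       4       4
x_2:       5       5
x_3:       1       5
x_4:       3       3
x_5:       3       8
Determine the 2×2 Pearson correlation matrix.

Step 1 — column means:
  mean(X_1) = (4 + 5 + 1 + 3 + 3) / 5 = 16/5 = 3.2
  mean(X_2) = (4 + 5 + 5 + 3 + 8) / 5 = 25/5 = 5

Step 2 — sample variances and covariances s[i,j] = (1/(n-1)) · Σ_k (x_{k,i} - mean_i) · (x_{k,j} - mean_j), with n-1 = 4:
  s[X_1,X_1] = ((0.8)·(0.8) + (1.8)·(1.8) + (-2.2)·(-2.2) + (-0.2)·(-0.2) + (-0.2)·(-0.2)) / 4 = 8.8/4 = 2.2
  s[X_1,X_2] = ((0.8)·(-1) + (1.8)·(0) + (-2.2)·(0) + (-0.2)·(-2) + (-0.2)·(3)) / 4 = -1/4 = -0.25
  s[X_2,X_2] = ((-1)·(-1) + (0)·(0) + (0)·(0) + (-2)·(-2) + (3)·(3)) / 4 = 14/4 = 3.5
  Sample standard deviations s_i = √(s[i,i]):
  s(X_1) = √(2.2) = 1.4832
  s(X_2) = √(3.5) = 1.8708

Step 3 — r_{ij} = s_{ij} / (s_i · s_j):
  r[X_1,X_1] = 1 (diagonal).
  r[X_1,X_2] = -0.25 / (1.4832 · 1.8708) = -0.25 / 2.7749 = -0.0901
  r[X_2,X_2] = 1 (diagonal).

R is symmetric with unit diagonal. Assembling:

R = [[1, -0.0901],
 [-0.0901, 1]]


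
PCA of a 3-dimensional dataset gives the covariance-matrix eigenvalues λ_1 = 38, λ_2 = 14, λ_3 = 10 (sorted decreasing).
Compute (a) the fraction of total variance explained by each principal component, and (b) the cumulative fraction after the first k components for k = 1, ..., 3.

Step 1 — total variance = trace(Sigma) = Σ λ_i = 38 + 14 + 10 = 62.

Step 2 — fraction explained by component i = λ_i / Σ λ:
  PC1: 38/62 = 0.6129
  PC2: 14/62 = 0.2258
  PC3: 10/62 = 0.1613

Step 3 — cumulative fraction after k components = (λ_1 + ... + λ_k) / Σ λ:
  k = 1: 38/62 = 0.6129
  k = 2: (38 + 14)/62 = 52/62 = 0.8387
  k = 3: (38 + 14 + 10)/62 = 62/62 = 1

Summary (fraction, with percent):

explained: PC1 0.6129 (61.29%), PC2 0.2258 (22.58%), PC3 0.1613 (16.13%);  cumulative: 0.6129, 0.8387, 1


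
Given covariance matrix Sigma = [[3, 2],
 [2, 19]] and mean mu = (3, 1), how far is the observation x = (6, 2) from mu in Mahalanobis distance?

Step 1 — centre the observation: (x - mu) = (3, 1).

Step 2 — invert Sigma. det(Sigma) = 3·19 - (2)² = 53.
  Sigma^{-1} = (1/det) · [[d, -b], [-b, a]] = [[0.3585, -0.0377],
 [-0.0377, 0.0566]].

Step 3 — form the quadratic (x - mu)^T · Sigma^{-1} · (x - mu):
  Sigma^{-1} · (x - mu) = (1.0377, -0.0566).
  (x - mu)^T · [Sigma^{-1} · (x - mu)] = (3)·(1.0377) + (1)·(-0.0566) = 3.0566.

Step 4 — take square root: d = √(3.0566) ≈ 1.7483.

d(x, mu) = √(3.0566) ≈ 1.7483


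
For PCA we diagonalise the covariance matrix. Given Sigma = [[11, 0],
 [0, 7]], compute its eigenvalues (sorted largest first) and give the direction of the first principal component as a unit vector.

Step 1 — characteristic polynomial of 2×2 Sigma:
  det(Sigma - λI) = λ² - trace · λ + det = 0.
  trace = 11 + 7 = 18, det = 11·7 - (0)² = 77.
Step 2 — discriminant:
  Δ = trace² - 4·det = 324 - 308 = 16.
Step 3 — eigenvalues:
  λ = (trace ± √Δ)/2 = (18 ± 4)/2,
  λ_1 = 11,  λ_2 = 7.

Step 4 — unit eigenvector for λ_1: Sigma is diagonal, so its eigenvectors are the coordinate axes. λ_1 = 11 is the diagonal entry on the first coordinate axis, hence
  v_1 = (1, 0) (||v_1|| = 1).

λ_1 = 11,  λ_2 = 7;  v_1 ≈ (1, 0)


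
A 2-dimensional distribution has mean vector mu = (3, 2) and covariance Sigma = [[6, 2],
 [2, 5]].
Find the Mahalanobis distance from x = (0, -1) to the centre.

Step 1 — centre the observation: (x - mu) = (-3, -3).

Step 2 — invert Sigma. det(Sigma) = 6·5 - (2)² = 26.
  Sigma^{-1} = (1/det) · [[d, -b], [-b, a]] = [[0.1923, -0.0769],
 [-0.0769, 0.2308]].

Step 3 — form the quadratic (x - mu)^T · Sigma^{-1} · (x - mu):
  Sigma^{-1} · (x - mu) = (-0.3462, -0.4615).
  (x - mu)^T · [Sigma^{-1} · (x - mu)] = (-3)·(-0.3462) + (-3)·(-0.4615) = 2.4231.

Step 4 — take square root: d = √(2.4231) ≈ 1.5566.

d(x, mu) = √(2.4231) ≈ 1.5566


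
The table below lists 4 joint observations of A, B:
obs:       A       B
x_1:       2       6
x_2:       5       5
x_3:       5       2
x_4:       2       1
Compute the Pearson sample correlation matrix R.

Step 1 — column means:
  mean(A) = (2 + 5 + 5 + 2) / 4 = 14/4 = 3.5
  mean(B) = (6 + 5 + 2 + 1) / 4 = 14/4 = 3.5

Step 2 — sample variances and covariances s[i,j] = (1/(n-1)) · Σ_k (x_{k,i} - mean_i) · (x_{k,j} - mean_j), with n-1 = 3:
  s[A,A] = ((-1.5)·(-1.5) + (1.5)·(1.5) + (1.5)·(1.5) + (-1.5)·(-1.5)) / 3 = 9/3 = 3
  s[A,B] = ((-1.5)·(2.5) + (1.5)·(1.5) + (1.5)·(-1.5) + (-1.5)·(-2.5)) / 3 = 0/3 = 0
  s[B,B] = ((2.5)·(2.5) + (1.5)·(1.5) + (-1.5)·(-1.5) + (-2.5)·(-2.5)) / 3 = 17/3 = 5.6667
  Sample standard deviations s_i = √(s[i,i]):
  s(A) = √(3) = 1.7321
  s(B) = √(5.6667) = 2.3805

Step 3 — r_{ij} = s_{ij} / (s_i · s_j):
  r[A,A] = 1 (diagonal).
  r[A,B] = 0 / (1.7321 · 2.3805) = 0 / 4.1231 = 0
  r[B,B] = 1 (diagonal).

R is symmetric with unit diagonal. Assembling:

R = [[1, 0],
 [0, 1]]


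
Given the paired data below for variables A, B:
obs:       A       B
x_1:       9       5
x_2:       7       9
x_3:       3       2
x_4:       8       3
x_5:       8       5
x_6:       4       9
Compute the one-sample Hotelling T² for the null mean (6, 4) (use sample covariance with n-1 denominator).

Step 1 — sample mean vector:
  mean(A) = (9 + 7 + 3 + 8 + 8 + 4) / 6 = 39/6 = 6.5
  mean(B) = (5 + 9 + 2 + 3 + 5 + 9) / 6 = 33/6 = 5.5
  x̄ = (6.5, 5.5),  deviation x̄ - mu_0 = (6.5, 5.5) - (6, 4) = (0.5, 1.5).

Step 2 — sample covariance matrix, S[i,j] = (1/(n-1)) · Σ_k (x_{k,i} - mean_i) · (x_{k,j} - mean_j), divisor n-1 = 5:
  S[A,A] = ((2.5)·(2.5) + (0.5)·(0.5) + (-3.5)·(-3.5) + (1.5)·(1.5) + (1.5)·(1.5) + (-2.5)·(-2.5)) / 5 = 29.5/5 = 5.9
  S[A,B] = ((2.5)·(-0.5) + (0.5)·(3.5) + (-3.5)·(-3.5) + (1.5)·(-2.5) + (1.5)·(-0.5) + (-2.5)·(3.5)) / 5 = -0.5/5 = -0.1
  S[B,B] = ((-0.5)·(-0.5) + (3.5)·(3.5) + (-3.5)·(-3.5) + (-2.5)·(-2.5) + (-0.5)·(-0.5) + (3.5)·(3.5)) / 5 = 43.5/5 = 8.7
  S = [[5.9, -0.1],
 [-0.1, 8.7]].

Step 3 — invert S. det(S) = 5.9·8.7 - (-0.1)² = 51.32.
  S^{-1} = (1/det) · [[d, -b], [-b, a]] = [[0.1695, 0.0019],
 [0.0019, 0.115]].

Step 4 — quadratic form (x̄ - mu_0)^T · S^{-1} · (x̄ - mu_0):
  S^{-1} · (x̄ - mu_0) = (0.0877, 0.1734),
  (x̄ - mu_0)^T · [...] = (0.5)·(0.0877) + (1.5)·(0.1734) = 0.304.

Step 5 — scale by n: T² = 6 · 0.304 = 1.8239.

T² ≈ 1.8239


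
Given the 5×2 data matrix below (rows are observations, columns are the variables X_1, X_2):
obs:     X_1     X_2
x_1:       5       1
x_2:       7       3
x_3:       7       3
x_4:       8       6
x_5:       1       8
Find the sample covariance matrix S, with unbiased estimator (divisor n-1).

Step 1 — column means:
  mean(X_1) = (5 + 7 + 7 + 8 + 1) / 5 = 28/5 = 5.6
  mean(X_2) = (1 + 3 + 3 + 6 + 8) / 5 = 21/5 = 4.2

Step 2 — sample covariance S[i,j] = (1/(n-1)) · Σ_k (x_{k,i} - mean_i) · (x_{k,j} - mean_j), with n-1 = 4.
  S[X_1,X_1] = ((-0.6)·(-0.6) + (1.4)·(1.4) + (1.4)·(1.4) + (2.4)·(2.4) + (-4.6)·(-4.6)) / 4 = 31.2/4 = 7.8
  S[X_1,X_2] = ((-0.6)·(-3.2) + (1.4)·(-1.2) + (1.4)·(-1.2) + (2.4)·(1.8) + (-4.6)·(3.8)) / 4 = -14.6/4 = -3.65
  S[X_2,X_2] = ((-3.2)·(-3.2) + (-1.2)·(-1.2) + (-1.2)·(-1.2) + (1.8)·(1.8) + (3.8)·(3.8)) / 4 = 30.8/4 = 7.7

S is symmetric (S[j,i] = S[i,j]). Assembling:

S = [[7.8, -3.65],
 [-3.65, 7.7]]


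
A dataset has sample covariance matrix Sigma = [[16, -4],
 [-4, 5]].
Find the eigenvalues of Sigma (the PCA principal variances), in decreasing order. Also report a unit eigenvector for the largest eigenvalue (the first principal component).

Step 1 — characteristic polynomial of 2×2 Sigma:
  det(Sigma - λI) = λ² - trace · λ + det = 0.
  trace = 16 + 5 = 21, det = 16·5 - (-4)² = 64.
Step 2 — discriminant:
  Δ = trace² - 4·det = 441 - 256 = 185.
Step 3 — eigenvalues:
  λ = (trace ± √Δ)/2 = (21 ± 13.6015)/2,
  λ_1 = 17.3007,  λ_2 = 3.6993.

Step 4 — unit eigenvector for λ_1: solve (Sigma - λ_1 I)v = 0. First row:
  (16 - 17.3007)·v_x + (-4)·v_y = 0, i.e. (-1.3007)·v_x + (-4)·v_y = 0,
  so v ∝ (b, λ_1 - a) = (-4, 1.3007); multiply by -1 so the first entry is positive: u = (4, -1.3007).
  ||u|| = √((4)² + (-1.3007)²) = √(17.6919) ≈ 4.2062,
  v_1 = u/||u|| ≈ (0.951, -0.3092) (||v_1|| = 1).

λ_1 = 17.3007,  λ_2 = 3.6993;  v_1 ≈ (0.951, -0.3092)


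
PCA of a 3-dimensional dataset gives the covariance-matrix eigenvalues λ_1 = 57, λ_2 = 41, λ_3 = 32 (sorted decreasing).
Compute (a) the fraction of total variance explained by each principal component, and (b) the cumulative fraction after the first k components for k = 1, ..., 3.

Step 1 — total variance = trace(Sigma) = Σ λ_i = 57 + 41 + 32 = 130.

Step 2 — fraction explained by component i = λ_i / Σ λ:
  PC1: 57/130 = 0.4385
  PC2: 41/130 = 0.3154
  PC3: 32/130 = 0.2462

Step 3 — cumulative fraction after k components = (λ_1 + ... + λ_k) / Σ λ:
  k = 1: 57/130 = 0.4385
  k = 2: (57 + 41)/130 = 98/130 = 0.7538
  k = 3: (57 + 41 + 32)/130 = 130/130 = 1

Summary (fraction, with percent):

explained: PC1 0.4385 (43.85%), PC2 0.3154 (31.54%), PC3 0.2462 (24.62%);  cumulative: 0.4385, 0.7538, 1


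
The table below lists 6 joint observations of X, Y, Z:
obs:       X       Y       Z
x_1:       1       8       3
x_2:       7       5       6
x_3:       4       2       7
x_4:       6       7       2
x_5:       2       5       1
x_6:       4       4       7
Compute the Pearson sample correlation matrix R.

Step 1 — column means:
  mean(X) = (1 + 7 + 4 + 6 + 2 + 4) / 6 = 24/6 = 4
  mean(Y) = (8 + 5 + 2 + 7 + 5 + 4) / 6 = 31/6 = 5.1667
  mean(Z) = (3 + 6 + 7 + 2 + 1 + 7) / 6 = 26/6 = 4.3333

Step 2 — sample variances and covariances s[i,j] = (1/(n-1)) · Σ_k (x_{k,i} - mean_i) · (x_{k,j} - mean_j), with n-1 = 5:
  s[X,X] = ((-3)·(-3) + (3)·(3) + (0)·(0) + (2)·(2) + (-2)·(-2) + (0)·(0)) / 5 = 26/5 = 5.2
  s[X,Y] = ((-3)·(2.8333) + (3)·(-0.1667) + (0)·(-3.1667) + (2)·(1.8333) + (-2)·(-0.1667) + (0)·(-1.1667)) / 5 = -5/5 = -1
  s[X,Z] = ((-3)·(-1.3333) + (3)·(1.6667) + (0)·(2.6667) + (2)·(-2.3333) + (-2)·(-3.3333) + (0)·(2.6667)) / 5 = 11/5 = 2.2
  s[Y,Y] = ((2.8333)·(2.8333) + (-0.1667)·(-0.1667) + (-3.1667)·(-3.1667) + (1.8333)·(1.8333) + (-0.1667)·(-0.1667) + (-1.1667)·(-1.1667)) / 5 = 22.8333/5 = 4.5667
  s[Y,Z] = ((2.8333)·(-1.3333) + (-0.1667)·(1.6667) + (-3.1667)·(2.6667) + (1.8333)·(-2.3333) + (-0.1667)·(-3.3333) + (-1.1667)·(2.6667)) / 5 = -19.3333/5 = -3.8667
  s[Z,Z] = ((-1.3333)·(-1.3333) + (1.6667)·(1.6667) + (2.6667)·(2.6667) + (-2.3333)·(-2.3333) + (-3.3333)·(-3.3333) + (2.6667)·(2.6667)) / 5 = 35.3333/5 = 7.0667
  Sample standard deviations s_i = √(s[i,i]):
  s(X) = √(5.2) = 2.2804
  s(Y) = √(4.5667) = 2.137
  s(Z) = √(7.0667) = 2.6583

Step 3 — r_{ij} = s_{ij} / (s_i · s_j):
  r[X,X] = 1 (diagonal).
  r[X,Y] = -1 / (2.2804 · 2.137) = -1 / 4.8731 = -0.2052
  r[X,Z] = 2.2 / (2.2804 · 2.6583) = 2.2 / 6.0619 = 0.3629
  r[Y,Y] = 1 (diagonal).
  r[Y,Z] = -3.8667 / (2.137 · 2.6583) = -3.8667 / 5.6808 = -0.6807
  r[Z,Z] = 1 (diagonal).

R is symmetric with unit diagonal. Assembling:

R = [[1, -0.2052, 0.3629],
 [-0.2052, 1, -0.6807],
 [0.3629, -0.6807, 1]]


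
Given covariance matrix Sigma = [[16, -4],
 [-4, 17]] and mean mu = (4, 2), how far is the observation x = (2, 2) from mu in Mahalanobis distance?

Step 1 — centre the observation: (x - mu) = (-2, 0).

Step 2 — invert Sigma. det(Sigma) = 16·17 - (-4)² = 256.
  Sigma^{-1} = (1/det) · [[d, -b], [-b, a]] = [[0.0664, 0.0156],
 [0.0156, 0.0625]].

Step 3 — form the quadratic (x - mu)^T · Sigma^{-1} · (x - mu):
  Sigma^{-1} · (x - mu) = (-0.1328, -0.0312).
  (x - mu)^T · [Sigma^{-1} · (x - mu)] = (-2)·(-0.1328) + (0)·(-0.0312) = 0.2656.

Step 4 — take square root: d = √(0.2656) ≈ 0.5154.

d(x, mu) = √(0.2656) ≈ 0.5154


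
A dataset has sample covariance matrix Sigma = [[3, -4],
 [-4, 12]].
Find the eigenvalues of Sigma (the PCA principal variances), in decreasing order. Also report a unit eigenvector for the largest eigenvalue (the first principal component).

Step 1 — characteristic polynomial of 2×2 Sigma:
  det(Sigma - λI) = λ² - trace · λ + det = 0.
  trace = 3 + 12 = 15, det = 3·12 - (-4)² = 20.
Step 2 — discriminant:
  Δ = trace² - 4·det = 225 - 80 = 145.
Step 3 — eigenvalues:
  λ = (trace ± √Δ)/2 = (15 ± 12.0416)/2,
  λ_1 = 13.5208,  λ_2 = 1.4792.

Step 4 — unit eigenvector for λ_1: solve (Sigma - λ_1 I)v = 0. First row:
  (3 - 13.5208)·v_x + (-4)·v_y = 0, i.e. (-10.5208)·v_x + (-4)·v_y = 0,
  so v ∝ (b, λ_1 - a) = (-4, 10.5208); multiply by -1 so the first entry is positive: u = (4, -10.5208).
  ||u|| = √((4)² + (-10.5208)²) = √(126.6872) ≈ 11.2555,
  v_1 = u/||u|| ≈ (0.3554, -0.9347) (||v_1|| = 1).

λ_1 = 13.5208,  λ_2 = 1.4792;  v_1 ≈ (0.3554, -0.9347)


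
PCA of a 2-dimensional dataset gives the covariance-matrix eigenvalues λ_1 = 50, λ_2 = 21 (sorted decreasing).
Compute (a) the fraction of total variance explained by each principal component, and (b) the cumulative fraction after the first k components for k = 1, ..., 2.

Step 1 — total variance = trace(Sigma) = Σ λ_i = 50 + 21 = 71.

Step 2 — fraction explained by component i = λ_i / Σ λ:
  PC1: 50/71 = 0.7042
  PC2: 21/71 = 0.2958

Step 3 — cumulative fraction after k components = (λ_1 + ... + λ_k) / Σ λ:
  k = 1: 50/71 = 0.7042
  k = 2: (50 + 21)/71 = 71/71 = 1

Summary (fraction, with percent):

explained: PC1 0.7042 (70.42%), PC2 0.2958 (29.58%);  cumulative: 0.7042, 1


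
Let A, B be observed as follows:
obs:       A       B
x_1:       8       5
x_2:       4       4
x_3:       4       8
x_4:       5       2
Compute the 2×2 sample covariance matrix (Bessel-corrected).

Step 1 — column means:
  mean(A) = (8 + 4 + 4 + 5) / 4 = 21/4 = 5.25
  mean(B) = (5 + 4 + 8 + 2) / 4 = 19/4 = 4.75

Step 2 — sample covariance S[i,j] = (1/(n-1)) · Σ_k (x_{k,i} - mean_i) · (x_{k,j} - mean_j), with n-1 = 3.
  S[A,A] = ((2.75)·(2.75) + (-1.25)·(-1.25) + (-1.25)·(-1.25) + (-0.25)·(-0.25)) / 3 = 10.75/3 = 3.5833
  S[A,B] = ((2.75)·(0.25) + (-1.25)·(-0.75) + (-1.25)·(3.25) + (-0.25)·(-2.75)) / 3 = -1.75/3 = -0.5833
  S[B,B] = ((0.25)·(0.25) + (-0.75)·(-0.75) + (3.25)·(3.25) + (-2.75)·(-2.75)) / 3 = 18.75/3 = 6.25

S is symmetric (S[j,i] = S[i,j]). Assembling:

S = [[3.5833, -0.5833],
 [-0.5833, 6.25]]


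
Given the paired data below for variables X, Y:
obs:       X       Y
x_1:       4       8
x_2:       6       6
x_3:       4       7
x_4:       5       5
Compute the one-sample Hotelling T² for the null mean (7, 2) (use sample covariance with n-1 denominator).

Step 1 — sample mean vector:
  mean(X) = (4 + 6 + 4 + 5) / 4 = 19/4 = 4.75
  mean(Y) = (8 + 6 + 7 + 5) / 4 = 26/4 = 6.5
  x̄ = (4.75, 6.5),  deviation x̄ - mu_0 = (4.75, 6.5) - (7, 2) = (-2.25, 4.5).

Step 2 — sample covariance matrix, S[i,j] = (1/(n-1)) · Σ_k (x_{k,i} - mean_i) · (x_{k,j} - mean_j), divisor n-1 = 3:
  S[X,X] = ((-0.75)·(-0.75) + (1.25)·(1.25) + (-0.75)·(-0.75) + (0.25)·(0.25)) / 3 = 2.75/3 = 0.9167
  S[X,Y] = ((-0.75)·(1.5) + (1.25)·(-0.5) + (-0.75)·(0.5) + (0.25)·(-1.5)) / 3 = -2.5/3 = -0.8333
  S[Y,Y] = ((1.5)·(1.5) + (-0.5)·(-0.5) + (0.5)·(0.5) + (-1.5)·(-1.5)) / 3 = 5/3 = 1.6667
  S = [[0.9167, -0.8333],
 [-0.8333, 1.6667]].

Step 3 — invert S. det(S) = 0.9167·1.6667 - (-0.8333)² = 0.8333.
  S^{-1} = (1/det) · [[d, -b], [-b, a]] = [[2, 1],
 [1, 1.1]].

Step 4 — quadratic form (x̄ - mu_0)^T · S^{-1} · (x̄ - mu_0):
  S^{-1} · (x̄ - mu_0) = (0, 2.7),
  (x̄ - mu_0)^T · [...] = (-2.25)·(0) + (4.5)·(2.7) = 12.15.

Step 5 — scale by n: T² = 4 · 12.15 = 48.6.

T² ≈ 48.6


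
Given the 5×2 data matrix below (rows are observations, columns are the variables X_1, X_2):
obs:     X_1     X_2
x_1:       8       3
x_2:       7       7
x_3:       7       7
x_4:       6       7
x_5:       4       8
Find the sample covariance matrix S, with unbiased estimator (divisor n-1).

Step 1 — column means:
  mean(X_1) = (8 + 7 + 7 + 6 + 4) / 5 = 32/5 = 6.4
  mean(X_2) = (3 + 7 + 7 + 7 + 8) / 5 = 32/5 = 6.4

Step 2 — sample covariance S[i,j] = (1/(n-1)) · Σ_k (x_{k,i} - mean_i) · (x_{k,j} - mean_j), with n-1 = 4.
  S[X_1,X_1] = ((1.6)·(1.6) + (0.6)·(0.6) + (0.6)·(0.6) + (-0.4)·(-0.4) + (-2.4)·(-2.4)) / 4 = 9.2/4 = 2.3
  S[X_1,X_2] = ((1.6)·(-3.4) + (0.6)·(0.6) + (0.6)·(0.6) + (-0.4)·(0.6) + (-2.4)·(1.6)) / 4 = -8.8/4 = -2.2
  S[X_2,X_2] = ((-3.4)·(-3.4) + (0.6)·(0.6) + (0.6)·(0.6) + (0.6)·(0.6) + (1.6)·(1.6)) / 4 = 15.2/4 = 3.8

S is symmetric (S[j,i] = S[i,j]). Assembling:

S = [[2.3, -2.2],
 [-2.2, 3.8]]


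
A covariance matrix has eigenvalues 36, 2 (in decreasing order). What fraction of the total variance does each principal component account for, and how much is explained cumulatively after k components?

Step 1 — total variance = trace(Sigma) = Σ λ_i = 36 + 2 = 38.

Step 2 — fraction explained by component i = λ_i / Σ λ:
  PC1: 36/38 = 0.9474
  PC2: 2/38 = 0.0526

Step 3 — cumulative fraction after k components = (λ_1 + ... + λ_k) / Σ λ:
  k = 1: 36/38 = 0.9474
  k = 2: (36 + 2)/38 = 38/38 = 1

Summary (fraction, with percent):

explained: PC1 0.9474 (94.74%), PC2 0.0526 (5.26%);  cumulative: 0.9474, 1


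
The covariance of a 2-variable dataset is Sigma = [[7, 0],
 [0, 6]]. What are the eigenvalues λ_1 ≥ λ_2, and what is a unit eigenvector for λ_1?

Step 1 — characteristic polynomial of 2×2 Sigma:
  det(Sigma - λI) = λ² - trace · λ + det = 0.
  trace = 7 + 6 = 13, det = 7·6 - (0)² = 42.
Step 2 — discriminant:
  Δ = trace² - 4·det = 169 - 168 = 1.
Step 3 — eigenvalues:
  λ = (trace ± √Δ)/2 = (13 ± 1)/2,
  λ_1 = 7,  λ_2 = 6.

Step 4 — unit eigenvector for λ_1: Sigma is diagonal, so its eigenvectors are the coordinate axes. λ_1 = 7 is the diagonal entry on the first coordinate axis, hence
  v_1 = (1, 0) (||v_1|| = 1).

λ_1 = 7,  λ_2 = 6;  v_1 ≈ (1, 0)


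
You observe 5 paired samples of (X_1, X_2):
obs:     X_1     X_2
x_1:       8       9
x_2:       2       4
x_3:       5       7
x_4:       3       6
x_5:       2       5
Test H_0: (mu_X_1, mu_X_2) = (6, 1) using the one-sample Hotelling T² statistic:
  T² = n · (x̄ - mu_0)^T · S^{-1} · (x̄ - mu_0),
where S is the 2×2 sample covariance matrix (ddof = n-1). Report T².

Step 1 — sample mean vector:
  mean(X_1) = (8 + 2 + 5 + 3 + 2) / 5 = 20/5 = 4
  mean(X_2) = (9 + 4 + 7 + 6 + 5) / 5 = 31/5 = 6.2
  x̄ = (4, 6.2),  deviation x̄ - mu_0 = (4, 6.2) - (6, 1) = (-2, 5.2).

Step 2 — sample covariance matrix, S[i,j] = (1/(n-1)) · Σ_k (x_{k,i} - mean_i) · (x_{k,j} - mean_j), divisor n-1 = 4:
  S[X_1,X_1] = ((4)·(4) + (-2)·(-2) + (1)·(1) + (-1)·(-1) + (-2)·(-2)) / 4 = 26/4 = 6.5
  S[X_1,X_2] = ((4)·(2.8) + (-2)·(-2.2) + (1)·(0.8) + (-1)·(-0.2) + (-2)·(-1.2)) / 4 = 19/4 = 4.75
  S[X_2,X_2] = ((2.8)·(2.8) + (-2.2)·(-2.2) + (0.8)·(0.8) + (-0.2)·(-0.2) + (-1.2)·(-1.2)) / 4 = 14.8/4 = 3.7
  S = [[6.5, 4.75],
 [4.75, 3.7]].

Step 3 — invert S. det(S) = 6.5·3.7 - (4.75)² = 1.4875.
  S^{-1} = (1/det) · [[d, -b], [-b, a]] = [[2.4874, -3.1933],
 [-3.1933, 4.3697]].

Step 4 — quadratic form (x̄ - mu_0)^T · S^{-1} · (x̄ - mu_0):
  S^{-1} · (x̄ - mu_0) = (-21.5798, 29.1092),
  (x̄ - mu_0)^T · [...] = (-2)·(-21.5798) + (5.2)·(29.1092) = 194.5277.

Step 5 — scale by n: T² = 5 · 194.5277 = 972.6387.

T² ≈ 972.6387


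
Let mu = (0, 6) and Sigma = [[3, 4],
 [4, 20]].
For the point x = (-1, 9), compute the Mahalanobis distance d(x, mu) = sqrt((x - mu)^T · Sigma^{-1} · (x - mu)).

Step 1 — centre the observation: (x - mu) = (-1, 3).

Step 2 — invert Sigma. det(Sigma) = 3·20 - (4)² = 44.
  Sigma^{-1} = (1/det) · [[d, -b], [-b, a]] = [[0.4545, -0.0909],
 [-0.0909, 0.0682]].

Step 3 — form the quadratic (x - mu)^T · Sigma^{-1} · (x - mu):
  Sigma^{-1} · (x - mu) = (-0.7273, 0.2955).
  (x - mu)^T · [Sigma^{-1} · (x - mu)] = (-1)·(-0.7273) + (3)·(0.2955) = 1.6136.

Step 4 — take square root: d = √(1.6136) ≈ 1.2703.

d(x, mu) = √(1.6136) ≈ 1.2703


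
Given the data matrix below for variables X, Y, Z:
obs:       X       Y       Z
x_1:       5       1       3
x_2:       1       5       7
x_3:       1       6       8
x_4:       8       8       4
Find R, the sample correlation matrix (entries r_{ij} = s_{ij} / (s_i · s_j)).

Step 1 — column means:
  mean(X) = (5 + 1 + 1 + 8) / 4 = 15/4 = 3.75
  mean(Y) = (1 + 5 + 6 + 8) / 4 = 20/4 = 5
  mean(Z) = (3 + 7 + 8 + 4) / 4 = 22/4 = 5.5

Step 2 — sample variances and covariances s[i,j] = (1/(n-1)) · Σ_k (x_{k,i} - mean_i) · (x_{k,j} - mean_j), with n-1 = 3:
  s[X,X] = ((1.25)·(1.25) + (-2.75)·(-2.75) + (-2.75)·(-2.75) + (4.25)·(4.25)) / 3 = 34.75/3 = 11.5833
  s[X,Y] = ((1.25)·(-4) + (-2.75)·(0) + (-2.75)·(1) + (4.25)·(3)) / 3 = 5/3 = 1.6667
  s[X,Z] = ((1.25)·(-2.5) + (-2.75)·(1.5) + (-2.75)·(2.5) + (4.25)·(-1.5)) / 3 = -20.5/3 = -6.8333
  s[Y,Y] = ((-4)·(-4) + (0)·(0) + (1)·(1) + (3)·(3)) / 3 = 26/3 = 8.6667
  s[Y,Z] = ((-4)·(-2.5) + (0)·(1.5) + (1)·(2.5) + (3)·(-1.5)) / 3 = 8/3 = 2.6667
  s[Z,Z] = ((-2.5)·(-2.5) + (1.5)·(1.5) + (2.5)·(2.5) + (-1.5)·(-1.5)) / 3 = 17/3 = 5.6667
  Sample standard deviations s_i = √(s[i,i]):
  s(X) = √(11.5833) = 3.4034
  s(Y) = √(8.6667) = 2.9439
  s(Z) = √(5.6667) = 2.3805

Step 3 — r_{ij} = s_{ij} / (s_i · s_j):
  r[X,X] = 1 (diagonal).
  r[X,Y] = 1.6667 / (3.4034 · 2.9439) = 1.6667 / 10.0194 = 0.1663
  r[X,Z] = -6.8333 / (3.4034 · 2.3805) = -6.8333 / 8.1018 = -0.8434
  r[Y,Y] = 1 (diagonal).
  r[Y,Z] = 2.6667 / (2.9439 · 2.3805) = 2.6667 / 7.0079 = 0.3805
  r[Z,Z] = 1 (diagonal).

R is symmetric with unit diagonal. Assembling:

R = [[1, 0.1663, -0.8434],
 [0.1663, 1, 0.3805],
 [-0.8434, 0.3805, 1]]


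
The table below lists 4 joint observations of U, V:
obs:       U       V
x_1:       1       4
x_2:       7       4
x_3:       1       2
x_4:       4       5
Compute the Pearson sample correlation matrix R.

Step 1 — column means:
  mean(U) = (1 + 7 + 1 + 4) / 4 = 13/4 = 3.25
  mean(V) = (4 + 4 + 2 + 5) / 4 = 15/4 = 3.75

Step 2 — sample variances and covariances s[i,j] = (1/(n-1)) · Σ_k (x_{k,i} - mean_i) · (x_{k,j} - mean_j), with n-1 = 3:
  s[U,U] = ((-2.25)·(-2.25) + (3.75)·(3.75) + (-2.25)·(-2.25) + (0.75)·(0.75)) / 3 = 24.75/3 = 8.25
  s[U,V] = ((-2.25)·(0.25) + (3.75)·(0.25) + (-2.25)·(-1.75) + (0.75)·(1.25)) / 3 = 5.25/3 = 1.75
  s[V,V] = ((0.25)·(0.25) + (0.25)·(0.25) + (-1.75)·(-1.75) + (1.25)·(1.25)) / 3 = 4.75/3 = 1.5833
  Sample standard deviations s_i = √(s[i,i]):
  s(U) = √(8.25) = 2.8723
  s(V) = √(1.5833) = 1.2583

Step 3 — r_{ij} = s_{ij} / (s_i · s_j):
  r[U,U] = 1 (diagonal).
  r[U,V] = 1.75 / (2.8723 · 1.2583) = 1.75 / 3.6142 = 0.4842
  r[V,V] = 1 (diagonal).

R is symmetric with unit diagonal. Assembling:

R = [[1, 0.4842],
 [0.4842, 1]]


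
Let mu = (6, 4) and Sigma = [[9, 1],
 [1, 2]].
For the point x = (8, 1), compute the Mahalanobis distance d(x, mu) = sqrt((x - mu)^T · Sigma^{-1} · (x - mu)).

Step 1 — centre the observation: (x - mu) = (2, -3).

Step 2 — invert Sigma. det(Sigma) = 9·2 - (1)² = 17.
  Sigma^{-1} = (1/det) · [[d, -b], [-b, a]] = [[0.1176, -0.0588],
 [-0.0588, 0.5294]].

Step 3 — form the quadratic (x - mu)^T · Sigma^{-1} · (x - mu):
  Sigma^{-1} · (x - mu) = (0.4118, -1.7059).
  (x - mu)^T · [Sigma^{-1} · (x - mu)] = (2)·(0.4118) + (-3)·(-1.7059) = 5.9412.

Step 4 — take square root: d = √(5.9412) ≈ 2.4375.

d(x, mu) = √(5.9412) ≈ 2.4375


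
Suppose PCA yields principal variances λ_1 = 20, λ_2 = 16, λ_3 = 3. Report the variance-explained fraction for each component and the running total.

Step 1 — total variance = trace(Sigma) = Σ λ_i = 20 + 16 + 3 = 39.

Step 2 — fraction explained by component i = λ_i / Σ λ:
  PC1: 20/39 = 0.5128
  PC2: 16/39 = 0.4103
  PC3: 3/39 = 0.0769

Step 3 — cumulative fraction after k components = (λ_1 + ... + λ_k) / Σ λ:
  k = 1: 20/39 = 0.5128
  k = 2: (20 + 16)/39 = 36/39 = 0.9231
  k = 3: (20 + 16 + 3)/39 = 39/39 = 1

Summary (fraction, with percent):

explained: PC1 0.5128 (51.28%), PC2 0.4103 (41.03%), PC3 0.0769 (7.69%);  cumulative: 0.5128, 0.9231, 1


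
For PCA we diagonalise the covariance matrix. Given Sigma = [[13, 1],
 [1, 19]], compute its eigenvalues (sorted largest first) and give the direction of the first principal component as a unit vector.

Step 1 — characteristic polynomial of 2×2 Sigma:
  det(Sigma - λI) = λ² - trace · λ + det = 0.
  trace = 13 + 19 = 32, det = 13·19 - (1)² = 246.
Step 2 — discriminant:
  Δ = trace² - 4·det = 1024 - 984 = 40.
Step 3 — eigenvalues:
  λ = (trace ± √Δ)/2 = (32 ± 6.3246)/2,
  λ_1 = 19.1623,  λ_2 = 12.8377.

Step 4 — unit eigenvector for λ_1: solve (Sigma - λ_1 I)v = 0. First row:
  (13 - 19.1623)·v_x + (1)·v_y = 0, i.e. (-6.1623)·v_x + (1)·v_y = 0,
  so v ∝ (b, λ_1 - a) = (1, 6.1623) = u.
  ||u|| = √((1)² + (6.1623)²) = √(38.9737) ≈ 6.2429,
  v_1 = u/||u|| ≈ (0.1602, 0.9871) (||v_1|| = 1).

λ_1 = 19.1623,  λ_2 = 12.8377;  v_1 ≈ (0.1602, 0.9871)


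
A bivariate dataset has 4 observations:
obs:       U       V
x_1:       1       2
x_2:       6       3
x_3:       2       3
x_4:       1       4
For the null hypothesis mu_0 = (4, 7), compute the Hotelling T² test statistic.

Step 1 — sample mean vector:
  mean(U) = (1 + 6 + 2 + 1) / 4 = 10/4 = 2.5
  mean(V) = (2 + 3 + 3 + 4) / 4 = 12/4 = 3
  x̄ = (2.5, 3),  deviation x̄ - mu_0 = (2.5, 3) - (4, 7) = (-1.5, -4).

Step 2 — sample covariance matrix, S[i,j] = (1/(n-1)) · Σ_k (x_{k,i} - mean_i) · (x_{k,j} - mean_j), divisor n-1 = 3:
  S[U,U] = ((-1.5)·(-1.5) + (3.5)·(3.5) + (-0.5)·(-0.5) + (-1.5)·(-1.5)) / 3 = 17/3 = 5.6667
  S[U,V] = ((-1.5)·(-1) + (3.5)·(0) + (-0.5)·(0) + (-1.5)·(1)) / 3 = 0/3 = 0
  S[V,V] = ((-1)·(-1) + (0)·(0) + (0)·(0) + (1)·(1)) / 3 = 2/3 = 0.6667
  S = [[5.6667, 0],
 [0, 0.6667]].

Step 3 — invert S. det(S) = 5.6667·0.6667 - (0)² = 3.7778.
  S^{-1} = (1/det) · [[d, -b], [-b, a]] = [[0.1765, 0],
 [0, 1.5]].

Step 4 — quadratic form (x̄ - mu_0)^T · S^{-1} · (x̄ - mu_0):
  S^{-1} · (x̄ - mu_0) = (-0.2647, -6),
  (x̄ - mu_0)^T · [...] = (-1.5)·(-0.2647) + (-4)·(-6) = 24.3971.

Step 5 — scale by n: T² = 4 · 24.3971 = 97.5882.

T² ≈ 97.5882


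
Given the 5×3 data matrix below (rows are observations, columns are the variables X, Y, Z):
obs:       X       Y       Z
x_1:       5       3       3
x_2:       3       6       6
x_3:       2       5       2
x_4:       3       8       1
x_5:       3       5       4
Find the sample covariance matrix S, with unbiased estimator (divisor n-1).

Step 1 — column means:
  mean(X) = (5 + 3 + 2 + 3 + 3) / 5 = 16/5 = 3.2
  mean(Y) = (3 + 6 + 5 + 8 + 5) / 5 = 27/5 = 5.4
  mean(Z) = (3 + 6 + 2 + 1 + 4) / 5 = 16/5 = 3.2

Step 2 — sample covariance S[i,j] = (1/(n-1)) · Σ_k (x_{k,i} - mean_i) · (x_{k,j} - mean_j), with n-1 = 4.
  S[X,X] = ((1.8)·(1.8) + (-0.2)·(-0.2) + (-1.2)·(-1.2) + (-0.2)·(-0.2) + (-0.2)·(-0.2)) / 4 = 4.8/4 = 1.2
  S[X,Y] = ((1.8)·(-2.4) + (-0.2)·(0.6) + (-1.2)·(-0.4) + (-0.2)·(2.6) + (-0.2)·(-0.4)) / 4 = -4.4/4 = -1.1
  S[X,Z] = ((1.8)·(-0.2) + (-0.2)·(2.8) + (-1.2)·(-1.2) + (-0.2)·(-2.2) + (-0.2)·(0.8)) / 4 = 0.8/4 = 0.2
  S[Y,Y] = ((-2.4)·(-2.4) + (0.6)·(0.6) + (-0.4)·(-0.4) + (2.6)·(2.6) + (-0.4)·(-0.4)) / 4 = 13.2/4 = 3.3
  S[Y,Z] = ((-2.4)·(-0.2) + (0.6)·(2.8) + (-0.4)·(-1.2) + (2.6)·(-2.2) + (-0.4)·(0.8)) / 4 = -3.4/4 = -0.85
  S[Z,Z] = ((-0.2)·(-0.2) + (2.8)·(2.8) + (-1.2)·(-1.2) + (-2.2)·(-2.2) + (0.8)·(0.8)) / 4 = 14.8/4 = 3.7

S is symmetric (S[j,i] = S[i,j]). Assembling:

S = [[1.2, -1.1, 0.2],
 [-1.1, 3.3, -0.85],
 [0.2, -0.85, 3.7]]


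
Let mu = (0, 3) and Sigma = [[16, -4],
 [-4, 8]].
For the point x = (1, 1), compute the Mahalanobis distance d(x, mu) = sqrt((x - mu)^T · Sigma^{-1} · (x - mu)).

Step 1 — centre the observation: (x - mu) = (1, -2).

Step 2 — invert Sigma. det(Sigma) = 16·8 - (-4)² = 112.
  Sigma^{-1} = (1/det) · [[d, -b], [-b, a]] = [[0.0714, 0.0357],
 [0.0357, 0.1429]].

Step 3 — form the quadratic (x - mu)^T · Sigma^{-1} · (x - mu):
  Sigma^{-1} · (x - mu) = (0, -0.25).
  (x - mu)^T · [Sigma^{-1} · (x - mu)] = (1)·(0) + (-2)·(-0.25) = 0.5.

Step 4 — take square root: d = √(0.5) ≈ 0.7071.

d(x, mu) = √(0.5) ≈ 0.7071


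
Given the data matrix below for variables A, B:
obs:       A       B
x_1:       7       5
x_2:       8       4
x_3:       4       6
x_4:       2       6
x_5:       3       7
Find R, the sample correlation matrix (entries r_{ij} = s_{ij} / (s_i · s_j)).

Step 1 — column means:
  mean(A) = (7 + 8 + 4 + 2 + 3) / 5 = 24/5 = 4.8
  mean(B) = (5 + 4 + 6 + 6 + 7) / 5 = 28/5 = 5.6

Step 2 — sample variances and covariances s[i,j] = (1/(n-1)) · Σ_k (x_{k,i} - mean_i) · (x_{k,j} - mean_j), with n-1 = 4:
  s[A,A] = ((2.2)·(2.2) + (3.2)·(3.2) + (-0.8)·(-0.8) + (-2.8)·(-2.8) + (-1.8)·(-1.8)) / 4 = 26.8/4 = 6.7
  s[A,B] = ((2.2)·(-0.6) + (3.2)·(-1.6) + (-0.8)·(0.4) + (-2.8)·(0.4) + (-1.8)·(1.4)) / 4 = -10.4/4 = -2.6
  s[B,B] = ((-0.6)·(-0.6) + (-1.6)·(-1.6) + (0.4)·(0.4) + (0.4)·(0.4) + (1.4)·(1.4)) / 4 = 5.2/4 = 1.3
  Sample standard deviations s_i = √(s[i,i]):
  s(A) = √(6.7) = 2.5884
  s(B) = √(1.3) = 1.1402

Step 3 — r_{ij} = s_{ij} / (s_i · s_j):
  r[A,A] = 1 (diagonal).
  r[A,B] = -2.6 / (2.5884 · 1.1402) = -2.6 / 2.9513 = -0.881
  r[B,B] = 1 (diagonal).

R is symmetric with unit diagonal. Assembling:

R = [[1, -0.881],
 [-0.881, 1]]


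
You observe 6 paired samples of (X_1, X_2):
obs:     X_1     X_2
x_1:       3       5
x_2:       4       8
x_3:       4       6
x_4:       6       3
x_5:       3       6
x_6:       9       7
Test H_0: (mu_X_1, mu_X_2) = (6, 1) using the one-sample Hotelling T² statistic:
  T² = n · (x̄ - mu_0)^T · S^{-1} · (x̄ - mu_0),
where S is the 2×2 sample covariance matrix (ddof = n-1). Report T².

Step 1 — sample mean vector:
  mean(X_1) = (3 + 4 + 4 + 6 + 3 + 9) / 6 = 29/6 = 4.8333
  mean(X_2) = (5 + 8 + 6 + 3 + 6 + 7) / 6 = 35/6 = 5.8333
  x̄ = (4.8333, 5.8333),  deviation x̄ - mu_0 = (4.8333, 5.8333) - (6, 1) = (-1.1667, 4.8333).

Step 2 — sample covariance matrix, S[i,j] = (1/(n-1)) · Σ_k (x_{k,i} - mean_i) · (x_{k,j} - mean_j), divisor n-1 = 5:
  S[X_1,X_1] = ((-1.8333)·(-1.8333) + (-0.8333)·(-0.8333) + (-0.8333)·(-0.8333) + (1.1667)·(1.1667) + (-1.8333)·(-1.8333) + (4.1667)·(4.1667)) / 5 = 26.8333/5 = 5.3667
  S[X_1,X_2] = ((-1.8333)·(-0.8333) + (-0.8333)·(2.1667) + (-0.8333)·(0.1667) + (1.1667)·(-2.8333) + (-1.8333)·(0.1667) + (4.1667)·(1.1667)) / 5 = 0.8333/5 = 0.1667
  S[X_2,X_2] = ((-0.8333)·(-0.8333) + (2.1667)·(2.1667) + (0.1667)·(0.1667) + (-2.8333)·(-2.8333) + (0.1667)·(0.1667) + (1.1667)·(1.1667)) / 5 = 14.8333/5 = 2.9667
  S = [[5.3667, 0.1667],
 [0.1667, 2.9667]].

Step 3 — invert S. det(S) = 5.3667·2.9667 - (0.1667)² = 15.8933.
  S^{-1} = (1/det) · [[d, -b], [-b, a]] = [[0.1867, -0.0105],
 [-0.0105, 0.3377]].

Step 4 — quadratic form (x̄ - mu_0)^T · S^{-1} · (x̄ - mu_0):
  S^{-1} · (x̄ - mu_0) = (-0.2685, 1.6443),
  (x̄ - mu_0)^T · [...] = (-1.1667)·(-0.2685) + (4.8333)·(1.6443) = 8.2606.

Step 5 — scale by n: T² = 6 · 8.2606 = 49.5638.

T² ≈ 49.5638


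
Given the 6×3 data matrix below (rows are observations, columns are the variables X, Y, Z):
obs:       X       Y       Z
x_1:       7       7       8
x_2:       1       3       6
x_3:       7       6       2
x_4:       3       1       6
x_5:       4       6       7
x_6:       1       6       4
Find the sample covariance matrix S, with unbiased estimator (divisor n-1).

Step 1 — column means:
  mean(X) = (7 + 1 + 7 + 3 + 4 + 1) / 6 = 23/6 = 3.8333
  mean(Y) = (7 + 3 + 6 + 1 + 6 + 6) / 6 = 29/6 = 4.8333
  mean(Z) = (8 + 6 + 2 + 6 + 7 + 4) / 6 = 33/6 = 5.5

Step 2 — sample covariance S[i,j] = (1/(n-1)) · Σ_k (x_{k,i} - mean_i) · (x_{k,j} - mean_j), with n-1 = 5.
  S[X,X] = ((3.1667)·(3.1667) + (-2.8333)·(-2.8333) + (3.1667)·(3.1667) + (-0.8333)·(-0.8333) + (0.1667)·(0.1667) + (-2.8333)·(-2.8333)) / 5 = 36.8333/5 = 7.3667
  S[X,Y] = ((3.1667)·(2.1667) + (-2.8333)·(-1.8333) + (3.1667)·(1.1667) + (-0.8333)·(-3.8333) + (0.1667)·(1.1667) + (-2.8333)·(1.1667)) / 5 = 15.8333/5 = 3.1667
  S[X,Z] = ((3.1667)·(2.5) + (-2.8333)·(0.5) + (3.1667)·(-3.5) + (-0.8333)·(0.5) + (0.1667)·(1.5) + (-2.8333)·(-1.5)) / 5 = -0.5/5 = -0.1
  S[Y,Y] = ((2.1667)·(2.1667) + (-1.8333)·(-1.8333) + (1.1667)·(1.1667) + (-3.8333)·(-3.8333) + (1.1667)·(1.1667) + (1.1667)·(1.1667)) / 5 = 26.8333/5 = 5.3667
  S[Y,Z] = ((2.1667)·(2.5) + (-1.8333)·(0.5) + (1.1667)·(-3.5) + (-3.8333)·(0.5) + (1.1667)·(1.5) + (1.1667)·(-1.5)) / 5 = -1.5/5 = -0.3
  S[Z,Z] = ((2.5)·(2.5) + (0.5)·(0.5) + (-3.5)·(-3.5) + (0.5)·(0.5) + (1.5)·(1.5) + (-1.5)·(-1.5)) / 5 = 23.5/5 = 4.7

S is symmetric (S[j,i] = S[i,j]). Assembling:

S = [[7.3667, 3.1667, -0.1],
 [3.1667, 5.3667, -0.3],
 [-0.1, -0.3, 4.7]]


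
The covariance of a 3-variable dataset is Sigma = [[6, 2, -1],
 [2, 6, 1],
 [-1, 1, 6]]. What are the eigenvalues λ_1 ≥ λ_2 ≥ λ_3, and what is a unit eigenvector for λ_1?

Step 1 — characteristic polynomial p(λ) = det(λI - Sigma) = λ³ - tr·λ² + c_1·λ - det, where tr = trace, c_1 = sum of the principal 2×2 minors, det = det(Sigma):
  tr = 6 + 6 + 6 = 18,
  c_1 = (6·6 - (2)²) + (6·6 - (-1)²) + (6·6 - (1)²) = 32 + 35 + 35 = 102,
  det = 6·(6·6 - (1)²) - (2)·((2)·6 - (1)·(-1)) + (-1)·((2)·(1) - 6·(-1)) = 6·(35) - (2)·(13) + (-1)·(8) = 176.
  So p(λ) = λ³ - 18λ² + 102λ - 176.
Step 2 — look for an integer root (rational root theorem: any rational root is an integer divisor of 176). Testing λ = 8:
  p(8) = 512 - 1152 + 816 - 176 = 0  ✓
  Dividing out (λ - 8): p(λ) = (λ - 8)(λ² - 10λ + 22).
Step 3 — remaining eigenvalues from the quadratic λ² - 10λ + 22 = 0:
  Δ = 10² - 4·22 = 100 - 88 = 12,  λ = (10 ± √12)/2 = (10 ± 3.4641)/2 ≈ 6.7321 or 3.2679.
  Sorted: λ_1 = 8,  λ_2 = 6.7321,  λ_3 = 3.2679  (check: sum = 18 = tr ✓).

Step 4 — unit eigenvector for λ_1 = 8: v spans the null space of (Sigma - λ_1 I), whose rows are
  r_1 = (-2, 2, -1),  r_2 = (2, -2, 1),  r_3 = (-1, 1, -2).
  v is orthogonal to every row, so take v ∝ r_1 × r_3 = ((2)·(-2) - (-1)·(1), (-1)·(-1) - (-2)·(-2), (-2)·(1) - (2)·(-1)) = (-3, -3, 0).
  Rescale (divide by 3; multiply by -1 so the first nonzero entry is positive): u = (1, 1, 0).
  ||u|| = √((1)² + (1)² + (0)²) = √(2) ≈ 1.4142,  v_1 = u/||u|| ≈ (0.7071, 0.7071, 0) (||v_1|| = 1).

λ_1 = 8,  λ_2 = 6.7321,  λ_3 = 3.2679;  v_1 ≈ (0.7071, 0.7071, 0)


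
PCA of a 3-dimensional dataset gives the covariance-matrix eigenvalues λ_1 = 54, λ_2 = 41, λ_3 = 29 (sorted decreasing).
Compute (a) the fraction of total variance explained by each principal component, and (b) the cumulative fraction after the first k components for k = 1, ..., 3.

Step 1 — total variance = trace(Sigma) = Σ λ_i = 54 + 41 + 29 = 124.

Step 2 — fraction explained by component i = λ_i / Σ λ:
  PC1: 54/124 = 0.4355
  PC2: 41/124 = 0.3306
  PC3: 29/124 = 0.2339

Step 3 — cumulative fraction after k components = (λ_1 + ... + λ_k) / Σ λ:
  k = 1: 54/124 = 0.4355
  k = 2: (54 + 41)/124 = 95/124 = 0.7661
  k = 3: (54 + 41 + 29)/124 = 124/124 = 1

Summary (fraction, with percent):

explained: PC1 0.4355 (43.55%), PC2 0.3306 (33.06%), PC3 0.2339 (23.39%);  cumulative: 0.4355, 0.7661, 1


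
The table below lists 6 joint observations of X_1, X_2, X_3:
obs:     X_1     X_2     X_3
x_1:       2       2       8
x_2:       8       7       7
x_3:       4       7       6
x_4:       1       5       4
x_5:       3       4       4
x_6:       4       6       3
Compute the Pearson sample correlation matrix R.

Step 1 — column means:
  mean(X_1) = (2 + 8 + 4 + 1 + 3 + 4) / 6 = 22/6 = 3.6667
  mean(X_2) = (2 + 7 + 7 + 5 + 4 + 6) / 6 = 31/6 = 5.1667
  mean(X_3) = (8 + 7 + 6 + 4 + 4 + 3) / 6 = 32/6 = 5.3333

Step 2 — sample variances and covariances s[i,j] = (1/(n-1)) · Σ_k (x_{k,i} - mean_i) · (x_{k,j} - mean_j), with n-1 = 5:
  s[X_1,X_1] = ((-1.6667)·(-1.6667) + (4.3333)·(4.3333) + (0.3333)·(0.3333) + (-2.6667)·(-2.6667) + (-0.6667)·(-0.6667) + (0.3333)·(0.3333)) / 5 = 29.3333/5 = 5.8667
  s[X_1,X_2] = ((-1.6667)·(-3.1667) + (4.3333)·(1.8333) + (0.3333)·(1.8333) + (-2.6667)·(-0.1667) + (-0.6667)·(-1.1667) + (0.3333)·(0.8333)) / 5 = 15.3333/5 = 3.0667
  s[X_1,X_3] = ((-1.6667)·(2.6667) + (4.3333)·(1.6667) + (0.3333)·(0.6667) + (-2.6667)·(-1.3333) + (-0.6667)·(-1.3333) + (0.3333)·(-2.3333)) / 5 = 6.6667/5 = 1.3333
  s[X_2,X_2] = ((-3.1667)·(-3.1667) + (1.8333)·(1.8333) + (1.8333)·(1.8333) + (-0.1667)·(-0.1667) + (-1.1667)·(-1.1667) + (0.8333)·(0.8333)) / 5 = 18.8333/5 = 3.7667
  s[X_2,X_3] = ((-3.1667)·(2.6667) + (1.8333)·(1.6667) + (1.8333)·(0.6667) + (-0.1667)·(-1.3333) + (-1.1667)·(-1.3333) + (0.8333)·(-2.3333)) / 5 = -4.3333/5 = -0.8667
  s[X_3,X_3] = ((2.6667)·(2.6667) + (1.6667)·(1.6667) + (0.6667)·(0.6667) + (-1.3333)·(-1.3333) + (-1.3333)·(-1.3333) + (-2.3333)·(-2.3333)) / 5 = 19.3333/5 = 3.8667
  Sample standard deviations s_i = √(s[i,i]):
  s(X_1) = √(5.8667) = 2.4221
  s(X_2) = √(3.7667) = 1.9408
  s(X_3) = √(3.8667) = 1.9664

Step 3 — r_{ij} = s_{ij} / (s_i · s_j):
  r[X_1,X_1] = 1 (diagonal).
  r[X_1,X_2] = 3.0667 / (2.4221 · 1.9408) = 3.0667 / 4.7008 = 0.6524
  r[X_1,X_3] = 1.3333 / (2.4221 · 1.9664) = 1.3333 / 4.7628 = 0.2799
  r[X_2,X_2] = 1 (diagonal).
  r[X_2,X_3] = -0.8667 / (1.9408 · 1.9664) = -0.8667 / 3.8163 = -0.2271
  r[X_3,X_3] = 1 (diagonal).

R is symmetric with unit diagonal. Assembling:

R = [[1, 0.6524, 0.2799],
 [0.6524, 1, -0.2271],
 [0.2799, -0.2271, 1]]


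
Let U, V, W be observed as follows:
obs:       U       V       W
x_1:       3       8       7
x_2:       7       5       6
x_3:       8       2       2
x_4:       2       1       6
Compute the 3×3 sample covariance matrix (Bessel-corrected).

Step 1 — column means:
  mean(U) = (3 + 7 + 8 + 2) / 4 = 20/4 = 5
  mean(V) = (8 + 5 + 2 + 1) / 4 = 16/4 = 4
  mean(W) = (7 + 6 + 2 + 6) / 4 = 21/4 = 5.25

Step 2 — sample covariance S[i,j] = (1/(n-1)) · Σ_k (x_{k,i} - mean_i) · (x_{k,j} - mean_j), with n-1 = 3.
  S[U,U] = ((-2)·(-2) + (2)·(2) + (3)·(3) + (-3)·(-3)) / 3 = 26/3 = 8.6667
  S[U,V] = ((-2)·(4) + (2)·(1) + (3)·(-2) + (-3)·(-3)) / 3 = -3/3 = -1
  S[U,W] = ((-2)·(1.75) + (2)·(0.75) + (3)·(-3.25) + (-3)·(0.75)) / 3 = -14/3 = -4.6667
  S[V,V] = ((4)·(4) + (1)·(1) + (-2)·(-2) + (-3)·(-3)) / 3 = 30/3 = 10
  S[V,W] = ((4)·(1.75) + (1)·(0.75) + (-2)·(-3.25) + (-3)·(0.75)) / 3 = 12/3 = 4
  S[W,W] = ((1.75)·(1.75) + (0.75)·(0.75) + (-3.25)·(-3.25) + (0.75)·(0.75)) / 3 = 14.75/3 = 4.9167

S is symmetric (S[j,i] = S[i,j]). Assembling:

S = [[8.6667, -1, -4.6667],
 [-1, 10, 4],
 [-4.6667, 4, 4.9167]]
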